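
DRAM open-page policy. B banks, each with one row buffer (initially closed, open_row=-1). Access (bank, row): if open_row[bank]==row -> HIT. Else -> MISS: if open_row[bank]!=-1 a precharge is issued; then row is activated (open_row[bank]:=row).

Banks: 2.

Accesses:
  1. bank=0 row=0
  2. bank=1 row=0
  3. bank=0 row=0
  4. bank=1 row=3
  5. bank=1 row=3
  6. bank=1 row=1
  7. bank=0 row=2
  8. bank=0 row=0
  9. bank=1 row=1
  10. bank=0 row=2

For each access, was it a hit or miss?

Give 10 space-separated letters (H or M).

Acc 1: bank0 row0 -> MISS (open row0); precharges=0
Acc 2: bank1 row0 -> MISS (open row0); precharges=0
Acc 3: bank0 row0 -> HIT
Acc 4: bank1 row3 -> MISS (open row3); precharges=1
Acc 5: bank1 row3 -> HIT
Acc 6: bank1 row1 -> MISS (open row1); precharges=2
Acc 7: bank0 row2 -> MISS (open row2); precharges=3
Acc 8: bank0 row0 -> MISS (open row0); precharges=4
Acc 9: bank1 row1 -> HIT
Acc 10: bank0 row2 -> MISS (open row2); precharges=5

Answer: M M H M H M M M H M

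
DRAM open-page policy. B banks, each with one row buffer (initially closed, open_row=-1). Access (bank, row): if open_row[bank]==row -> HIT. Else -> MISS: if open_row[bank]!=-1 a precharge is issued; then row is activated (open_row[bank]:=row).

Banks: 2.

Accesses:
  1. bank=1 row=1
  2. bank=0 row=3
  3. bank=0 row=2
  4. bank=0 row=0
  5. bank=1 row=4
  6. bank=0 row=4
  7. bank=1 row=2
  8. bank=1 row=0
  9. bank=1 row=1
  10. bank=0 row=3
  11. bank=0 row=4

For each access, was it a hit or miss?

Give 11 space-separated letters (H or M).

Acc 1: bank1 row1 -> MISS (open row1); precharges=0
Acc 2: bank0 row3 -> MISS (open row3); precharges=0
Acc 3: bank0 row2 -> MISS (open row2); precharges=1
Acc 4: bank0 row0 -> MISS (open row0); precharges=2
Acc 5: bank1 row4 -> MISS (open row4); precharges=3
Acc 6: bank0 row4 -> MISS (open row4); precharges=4
Acc 7: bank1 row2 -> MISS (open row2); precharges=5
Acc 8: bank1 row0 -> MISS (open row0); precharges=6
Acc 9: bank1 row1 -> MISS (open row1); precharges=7
Acc 10: bank0 row3 -> MISS (open row3); precharges=8
Acc 11: bank0 row4 -> MISS (open row4); precharges=9

Answer: M M M M M M M M M M M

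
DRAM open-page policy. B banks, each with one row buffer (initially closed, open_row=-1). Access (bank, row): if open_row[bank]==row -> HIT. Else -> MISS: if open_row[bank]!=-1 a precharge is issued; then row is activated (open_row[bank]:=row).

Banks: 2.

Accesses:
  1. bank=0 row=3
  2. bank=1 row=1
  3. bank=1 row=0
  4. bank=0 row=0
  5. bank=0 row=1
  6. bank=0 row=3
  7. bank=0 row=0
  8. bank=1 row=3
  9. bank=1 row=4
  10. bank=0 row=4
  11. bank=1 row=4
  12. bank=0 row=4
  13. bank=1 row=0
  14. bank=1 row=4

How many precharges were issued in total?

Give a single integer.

Acc 1: bank0 row3 -> MISS (open row3); precharges=0
Acc 2: bank1 row1 -> MISS (open row1); precharges=0
Acc 3: bank1 row0 -> MISS (open row0); precharges=1
Acc 4: bank0 row0 -> MISS (open row0); precharges=2
Acc 5: bank0 row1 -> MISS (open row1); precharges=3
Acc 6: bank0 row3 -> MISS (open row3); precharges=4
Acc 7: bank0 row0 -> MISS (open row0); precharges=5
Acc 8: bank1 row3 -> MISS (open row3); precharges=6
Acc 9: bank1 row4 -> MISS (open row4); precharges=7
Acc 10: bank0 row4 -> MISS (open row4); precharges=8
Acc 11: bank1 row4 -> HIT
Acc 12: bank0 row4 -> HIT
Acc 13: bank1 row0 -> MISS (open row0); precharges=9
Acc 14: bank1 row4 -> MISS (open row4); precharges=10

Answer: 10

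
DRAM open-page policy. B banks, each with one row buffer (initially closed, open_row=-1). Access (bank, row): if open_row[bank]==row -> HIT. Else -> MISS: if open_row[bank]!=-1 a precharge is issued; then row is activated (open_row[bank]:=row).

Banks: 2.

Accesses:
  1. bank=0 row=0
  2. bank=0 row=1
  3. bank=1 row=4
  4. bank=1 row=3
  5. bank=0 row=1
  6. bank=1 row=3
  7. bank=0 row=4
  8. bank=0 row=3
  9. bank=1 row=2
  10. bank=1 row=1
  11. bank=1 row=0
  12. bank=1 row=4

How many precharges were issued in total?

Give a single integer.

Answer: 8

Derivation:
Acc 1: bank0 row0 -> MISS (open row0); precharges=0
Acc 2: bank0 row1 -> MISS (open row1); precharges=1
Acc 3: bank1 row4 -> MISS (open row4); precharges=1
Acc 4: bank1 row3 -> MISS (open row3); precharges=2
Acc 5: bank0 row1 -> HIT
Acc 6: bank1 row3 -> HIT
Acc 7: bank0 row4 -> MISS (open row4); precharges=3
Acc 8: bank0 row3 -> MISS (open row3); precharges=4
Acc 9: bank1 row2 -> MISS (open row2); precharges=5
Acc 10: bank1 row1 -> MISS (open row1); precharges=6
Acc 11: bank1 row0 -> MISS (open row0); precharges=7
Acc 12: bank1 row4 -> MISS (open row4); precharges=8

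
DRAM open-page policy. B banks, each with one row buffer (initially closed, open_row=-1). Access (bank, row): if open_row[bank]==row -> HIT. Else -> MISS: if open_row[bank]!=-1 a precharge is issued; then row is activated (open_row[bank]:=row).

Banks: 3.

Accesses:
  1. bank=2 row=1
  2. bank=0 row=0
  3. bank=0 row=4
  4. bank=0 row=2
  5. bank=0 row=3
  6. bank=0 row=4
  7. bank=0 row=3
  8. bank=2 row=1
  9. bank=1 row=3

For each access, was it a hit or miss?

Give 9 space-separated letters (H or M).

Answer: M M M M M M M H M

Derivation:
Acc 1: bank2 row1 -> MISS (open row1); precharges=0
Acc 2: bank0 row0 -> MISS (open row0); precharges=0
Acc 3: bank0 row4 -> MISS (open row4); precharges=1
Acc 4: bank0 row2 -> MISS (open row2); precharges=2
Acc 5: bank0 row3 -> MISS (open row3); precharges=3
Acc 6: bank0 row4 -> MISS (open row4); precharges=4
Acc 7: bank0 row3 -> MISS (open row3); precharges=5
Acc 8: bank2 row1 -> HIT
Acc 9: bank1 row3 -> MISS (open row3); precharges=5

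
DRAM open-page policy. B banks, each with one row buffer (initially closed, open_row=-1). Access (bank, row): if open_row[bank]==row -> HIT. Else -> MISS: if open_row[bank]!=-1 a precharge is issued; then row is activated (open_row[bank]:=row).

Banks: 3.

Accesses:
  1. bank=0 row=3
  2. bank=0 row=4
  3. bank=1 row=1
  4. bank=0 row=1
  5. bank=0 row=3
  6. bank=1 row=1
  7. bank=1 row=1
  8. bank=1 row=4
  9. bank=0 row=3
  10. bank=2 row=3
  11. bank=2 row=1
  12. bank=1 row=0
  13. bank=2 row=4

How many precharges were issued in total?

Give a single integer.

Acc 1: bank0 row3 -> MISS (open row3); precharges=0
Acc 2: bank0 row4 -> MISS (open row4); precharges=1
Acc 3: bank1 row1 -> MISS (open row1); precharges=1
Acc 4: bank0 row1 -> MISS (open row1); precharges=2
Acc 5: bank0 row3 -> MISS (open row3); precharges=3
Acc 6: bank1 row1 -> HIT
Acc 7: bank1 row1 -> HIT
Acc 8: bank1 row4 -> MISS (open row4); precharges=4
Acc 9: bank0 row3 -> HIT
Acc 10: bank2 row3 -> MISS (open row3); precharges=4
Acc 11: bank2 row1 -> MISS (open row1); precharges=5
Acc 12: bank1 row0 -> MISS (open row0); precharges=6
Acc 13: bank2 row4 -> MISS (open row4); precharges=7

Answer: 7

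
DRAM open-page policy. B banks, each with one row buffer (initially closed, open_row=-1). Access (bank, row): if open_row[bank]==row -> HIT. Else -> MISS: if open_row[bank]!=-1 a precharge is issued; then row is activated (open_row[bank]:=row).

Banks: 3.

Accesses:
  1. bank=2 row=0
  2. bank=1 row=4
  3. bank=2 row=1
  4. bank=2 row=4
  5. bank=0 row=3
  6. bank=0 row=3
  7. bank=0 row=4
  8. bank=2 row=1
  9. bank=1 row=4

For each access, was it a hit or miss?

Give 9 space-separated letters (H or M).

Acc 1: bank2 row0 -> MISS (open row0); precharges=0
Acc 2: bank1 row4 -> MISS (open row4); precharges=0
Acc 3: bank2 row1 -> MISS (open row1); precharges=1
Acc 4: bank2 row4 -> MISS (open row4); precharges=2
Acc 5: bank0 row3 -> MISS (open row3); precharges=2
Acc 6: bank0 row3 -> HIT
Acc 7: bank0 row4 -> MISS (open row4); precharges=3
Acc 8: bank2 row1 -> MISS (open row1); precharges=4
Acc 9: bank1 row4 -> HIT

Answer: M M M M M H M M H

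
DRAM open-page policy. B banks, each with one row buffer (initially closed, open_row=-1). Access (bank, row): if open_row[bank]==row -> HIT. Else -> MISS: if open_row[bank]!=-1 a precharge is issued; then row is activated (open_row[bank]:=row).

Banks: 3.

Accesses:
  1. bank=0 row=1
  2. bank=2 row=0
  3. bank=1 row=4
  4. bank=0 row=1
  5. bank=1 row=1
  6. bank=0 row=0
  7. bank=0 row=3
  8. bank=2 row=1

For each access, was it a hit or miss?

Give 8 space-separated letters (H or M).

Acc 1: bank0 row1 -> MISS (open row1); precharges=0
Acc 2: bank2 row0 -> MISS (open row0); precharges=0
Acc 3: bank1 row4 -> MISS (open row4); precharges=0
Acc 4: bank0 row1 -> HIT
Acc 5: bank1 row1 -> MISS (open row1); precharges=1
Acc 6: bank0 row0 -> MISS (open row0); precharges=2
Acc 7: bank0 row3 -> MISS (open row3); precharges=3
Acc 8: bank2 row1 -> MISS (open row1); precharges=4

Answer: M M M H M M M M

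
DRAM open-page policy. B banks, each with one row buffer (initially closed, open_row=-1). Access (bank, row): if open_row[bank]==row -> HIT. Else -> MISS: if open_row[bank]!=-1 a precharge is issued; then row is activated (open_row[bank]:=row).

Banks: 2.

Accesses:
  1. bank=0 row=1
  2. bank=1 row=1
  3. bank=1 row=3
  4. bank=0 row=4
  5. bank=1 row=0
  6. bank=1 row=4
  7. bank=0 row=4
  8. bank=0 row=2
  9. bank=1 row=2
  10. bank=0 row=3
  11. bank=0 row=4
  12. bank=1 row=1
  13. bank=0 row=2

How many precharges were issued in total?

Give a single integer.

Answer: 10

Derivation:
Acc 1: bank0 row1 -> MISS (open row1); precharges=0
Acc 2: bank1 row1 -> MISS (open row1); precharges=0
Acc 3: bank1 row3 -> MISS (open row3); precharges=1
Acc 4: bank0 row4 -> MISS (open row4); precharges=2
Acc 5: bank1 row0 -> MISS (open row0); precharges=3
Acc 6: bank1 row4 -> MISS (open row4); precharges=4
Acc 7: bank0 row4 -> HIT
Acc 8: bank0 row2 -> MISS (open row2); precharges=5
Acc 9: bank1 row2 -> MISS (open row2); precharges=6
Acc 10: bank0 row3 -> MISS (open row3); precharges=7
Acc 11: bank0 row4 -> MISS (open row4); precharges=8
Acc 12: bank1 row1 -> MISS (open row1); precharges=9
Acc 13: bank0 row2 -> MISS (open row2); precharges=10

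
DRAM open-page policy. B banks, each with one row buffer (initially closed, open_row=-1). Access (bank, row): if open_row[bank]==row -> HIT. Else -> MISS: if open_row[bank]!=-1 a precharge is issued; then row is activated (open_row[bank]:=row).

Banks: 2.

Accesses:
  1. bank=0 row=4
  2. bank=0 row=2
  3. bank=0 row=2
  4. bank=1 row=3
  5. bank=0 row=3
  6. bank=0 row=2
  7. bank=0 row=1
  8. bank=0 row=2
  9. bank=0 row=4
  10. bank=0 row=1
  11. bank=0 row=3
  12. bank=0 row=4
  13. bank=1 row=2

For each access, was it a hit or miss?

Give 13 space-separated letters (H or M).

Answer: M M H M M M M M M M M M M

Derivation:
Acc 1: bank0 row4 -> MISS (open row4); precharges=0
Acc 2: bank0 row2 -> MISS (open row2); precharges=1
Acc 3: bank0 row2 -> HIT
Acc 4: bank1 row3 -> MISS (open row3); precharges=1
Acc 5: bank0 row3 -> MISS (open row3); precharges=2
Acc 6: bank0 row2 -> MISS (open row2); precharges=3
Acc 7: bank0 row1 -> MISS (open row1); precharges=4
Acc 8: bank0 row2 -> MISS (open row2); precharges=5
Acc 9: bank0 row4 -> MISS (open row4); precharges=6
Acc 10: bank0 row1 -> MISS (open row1); precharges=7
Acc 11: bank0 row3 -> MISS (open row3); precharges=8
Acc 12: bank0 row4 -> MISS (open row4); precharges=9
Acc 13: bank1 row2 -> MISS (open row2); precharges=10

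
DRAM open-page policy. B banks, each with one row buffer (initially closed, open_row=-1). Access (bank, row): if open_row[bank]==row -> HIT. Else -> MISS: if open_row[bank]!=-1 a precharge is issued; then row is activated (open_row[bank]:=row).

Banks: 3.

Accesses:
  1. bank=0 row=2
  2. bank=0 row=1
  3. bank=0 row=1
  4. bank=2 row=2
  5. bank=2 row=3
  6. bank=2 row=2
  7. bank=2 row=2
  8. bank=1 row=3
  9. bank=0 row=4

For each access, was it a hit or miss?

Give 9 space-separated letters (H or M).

Acc 1: bank0 row2 -> MISS (open row2); precharges=0
Acc 2: bank0 row1 -> MISS (open row1); precharges=1
Acc 3: bank0 row1 -> HIT
Acc 4: bank2 row2 -> MISS (open row2); precharges=1
Acc 5: bank2 row3 -> MISS (open row3); precharges=2
Acc 6: bank2 row2 -> MISS (open row2); precharges=3
Acc 7: bank2 row2 -> HIT
Acc 8: bank1 row3 -> MISS (open row3); precharges=3
Acc 9: bank0 row4 -> MISS (open row4); precharges=4

Answer: M M H M M M H M M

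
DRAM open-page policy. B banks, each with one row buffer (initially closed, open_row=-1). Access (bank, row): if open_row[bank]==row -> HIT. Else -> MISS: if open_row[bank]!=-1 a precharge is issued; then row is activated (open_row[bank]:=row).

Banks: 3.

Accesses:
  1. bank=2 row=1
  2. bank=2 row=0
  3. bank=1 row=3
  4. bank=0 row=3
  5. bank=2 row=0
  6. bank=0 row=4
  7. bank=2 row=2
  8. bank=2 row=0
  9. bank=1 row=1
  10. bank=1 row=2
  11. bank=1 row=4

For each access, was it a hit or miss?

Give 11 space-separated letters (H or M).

Acc 1: bank2 row1 -> MISS (open row1); precharges=0
Acc 2: bank2 row0 -> MISS (open row0); precharges=1
Acc 3: bank1 row3 -> MISS (open row3); precharges=1
Acc 4: bank0 row3 -> MISS (open row3); precharges=1
Acc 5: bank2 row0 -> HIT
Acc 6: bank0 row4 -> MISS (open row4); precharges=2
Acc 7: bank2 row2 -> MISS (open row2); precharges=3
Acc 8: bank2 row0 -> MISS (open row0); precharges=4
Acc 9: bank1 row1 -> MISS (open row1); precharges=5
Acc 10: bank1 row2 -> MISS (open row2); precharges=6
Acc 11: bank1 row4 -> MISS (open row4); precharges=7

Answer: M M M M H M M M M M M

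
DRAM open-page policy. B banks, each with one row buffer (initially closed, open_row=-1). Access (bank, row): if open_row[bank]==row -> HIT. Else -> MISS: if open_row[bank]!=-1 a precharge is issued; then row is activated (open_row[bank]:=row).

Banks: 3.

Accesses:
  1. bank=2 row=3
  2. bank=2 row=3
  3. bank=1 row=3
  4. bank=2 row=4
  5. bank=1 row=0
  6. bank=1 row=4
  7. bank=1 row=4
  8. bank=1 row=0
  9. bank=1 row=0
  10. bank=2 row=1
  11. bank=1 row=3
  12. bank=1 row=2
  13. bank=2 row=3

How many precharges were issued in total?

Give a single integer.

Acc 1: bank2 row3 -> MISS (open row3); precharges=0
Acc 2: bank2 row3 -> HIT
Acc 3: bank1 row3 -> MISS (open row3); precharges=0
Acc 4: bank2 row4 -> MISS (open row4); precharges=1
Acc 5: bank1 row0 -> MISS (open row0); precharges=2
Acc 6: bank1 row4 -> MISS (open row4); precharges=3
Acc 7: bank1 row4 -> HIT
Acc 8: bank1 row0 -> MISS (open row0); precharges=4
Acc 9: bank1 row0 -> HIT
Acc 10: bank2 row1 -> MISS (open row1); precharges=5
Acc 11: bank1 row3 -> MISS (open row3); precharges=6
Acc 12: bank1 row2 -> MISS (open row2); precharges=7
Acc 13: bank2 row3 -> MISS (open row3); precharges=8

Answer: 8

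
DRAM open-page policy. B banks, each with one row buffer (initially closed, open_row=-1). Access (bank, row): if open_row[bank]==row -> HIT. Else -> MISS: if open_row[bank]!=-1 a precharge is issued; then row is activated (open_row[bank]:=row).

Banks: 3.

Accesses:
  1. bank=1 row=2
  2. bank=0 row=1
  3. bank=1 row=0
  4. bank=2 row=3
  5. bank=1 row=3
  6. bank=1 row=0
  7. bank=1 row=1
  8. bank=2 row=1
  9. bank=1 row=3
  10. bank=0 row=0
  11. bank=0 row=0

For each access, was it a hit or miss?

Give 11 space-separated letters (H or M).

Answer: M M M M M M M M M M H

Derivation:
Acc 1: bank1 row2 -> MISS (open row2); precharges=0
Acc 2: bank0 row1 -> MISS (open row1); precharges=0
Acc 3: bank1 row0 -> MISS (open row0); precharges=1
Acc 4: bank2 row3 -> MISS (open row3); precharges=1
Acc 5: bank1 row3 -> MISS (open row3); precharges=2
Acc 6: bank1 row0 -> MISS (open row0); precharges=3
Acc 7: bank1 row1 -> MISS (open row1); precharges=4
Acc 8: bank2 row1 -> MISS (open row1); precharges=5
Acc 9: bank1 row3 -> MISS (open row3); precharges=6
Acc 10: bank0 row0 -> MISS (open row0); precharges=7
Acc 11: bank0 row0 -> HIT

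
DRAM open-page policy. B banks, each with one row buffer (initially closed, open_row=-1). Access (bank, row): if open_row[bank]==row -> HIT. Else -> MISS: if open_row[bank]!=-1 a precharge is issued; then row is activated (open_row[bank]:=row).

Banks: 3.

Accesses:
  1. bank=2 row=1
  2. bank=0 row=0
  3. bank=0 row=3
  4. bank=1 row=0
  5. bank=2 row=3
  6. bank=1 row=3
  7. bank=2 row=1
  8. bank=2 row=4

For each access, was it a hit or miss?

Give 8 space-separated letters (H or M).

Acc 1: bank2 row1 -> MISS (open row1); precharges=0
Acc 2: bank0 row0 -> MISS (open row0); precharges=0
Acc 3: bank0 row3 -> MISS (open row3); precharges=1
Acc 4: bank1 row0 -> MISS (open row0); precharges=1
Acc 5: bank2 row3 -> MISS (open row3); precharges=2
Acc 6: bank1 row3 -> MISS (open row3); precharges=3
Acc 7: bank2 row1 -> MISS (open row1); precharges=4
Acc 8: bank2 row4 -> MISS (open row4); precharges=5

Answer: M M M M M M M M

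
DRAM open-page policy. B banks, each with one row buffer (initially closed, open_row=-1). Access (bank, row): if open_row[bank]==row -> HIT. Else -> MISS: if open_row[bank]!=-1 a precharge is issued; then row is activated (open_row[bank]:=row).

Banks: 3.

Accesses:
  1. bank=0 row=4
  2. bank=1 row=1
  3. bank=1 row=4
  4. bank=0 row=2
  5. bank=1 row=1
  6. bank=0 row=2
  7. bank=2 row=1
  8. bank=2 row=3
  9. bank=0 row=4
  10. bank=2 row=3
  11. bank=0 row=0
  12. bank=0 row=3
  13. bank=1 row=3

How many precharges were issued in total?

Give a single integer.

Answer: 8

Derivation:
Acc 1: bank0 row4 -> MISS (open row4); precharges=0
Acc 2: bank1 row1 -> MISS (open row1); precharges=0
Acc 3: bank1 row4 -> MISS (open row4); precharges=1
Acc 4: bank0 row2 -> MISS (open row2); precharges=2
Acc 5: bank1 row1 -> MISS (open row1); precharges=3
Acc 6: bank0 row2 -> HIT
Acc 7: bank2 row1 -> MISS (open row1); precharges=3
Acc 8: bank2 row3 -> MISS (open row3); precharges=4
Acc 9: bank0 row4 -> MISS (open row4); precharges=5
Acc 10: bank2 row3 -> HIT
Acc 11: bank0 row0 -> MISS (open row0); precharges=6
Acc 12: bank0 row3 -> MISS (open row3); precharges=7
Acc 13: bank1 row3 -> MISS (open row3); precharges=8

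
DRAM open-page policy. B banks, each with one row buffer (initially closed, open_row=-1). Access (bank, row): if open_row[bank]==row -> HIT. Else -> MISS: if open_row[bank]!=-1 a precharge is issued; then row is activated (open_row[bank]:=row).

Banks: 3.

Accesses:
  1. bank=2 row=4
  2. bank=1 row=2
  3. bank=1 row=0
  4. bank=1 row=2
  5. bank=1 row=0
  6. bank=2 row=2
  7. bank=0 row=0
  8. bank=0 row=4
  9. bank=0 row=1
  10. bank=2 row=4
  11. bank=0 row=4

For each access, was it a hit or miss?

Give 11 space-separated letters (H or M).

Answer: M M M M M M M M M M M

Derivation:
Acc 1: bank2 row4 -> MISS (open row4); precharges=0
Acc 2: bank1 row2 -> MISS (open row2); precharges=0
Acc 3: bank1 row0 -> MISS (open row0); precharges=1
Acc 4: bank1 row2 -> MISS (open row2); precharges=2
Acc 5: bank1 row0 -> MISS (open row0); precharges=3
Acc 6: bank2 row2 -> MISS (open row2); precharges=4
Acc 7: bank0 row0 -> MISS (open row0); precharges=4
Acc 8: bank0 row4 -> MISS (open row4); precharges=5
Acc 9: bank0 row1 -> MISS (open row1); precharges=6
Acc 10: bank2 row4 -> MISS (open row4); precharges=7
Acc 11: bank0 row4 -> MISS (open row4); precharges=8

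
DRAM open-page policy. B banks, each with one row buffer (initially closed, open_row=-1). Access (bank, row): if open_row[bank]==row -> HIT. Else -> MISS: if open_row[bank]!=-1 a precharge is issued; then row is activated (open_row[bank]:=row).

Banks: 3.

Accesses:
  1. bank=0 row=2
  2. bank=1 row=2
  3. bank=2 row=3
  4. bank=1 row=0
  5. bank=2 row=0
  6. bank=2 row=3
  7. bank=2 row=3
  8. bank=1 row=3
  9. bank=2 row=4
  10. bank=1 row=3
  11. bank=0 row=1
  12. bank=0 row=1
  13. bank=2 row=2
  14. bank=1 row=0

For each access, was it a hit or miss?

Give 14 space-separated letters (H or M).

Answer: M M M M M M H M M H M H M M

Derivation:
Acc 1: bank0 row2 -> MISS (open row2); precharges=0
Acc 2: bank1 row2 -> MISS (open row2); precharges=0
Acc 3: bank2 row3 -> MISS (open row3); precharges=0
Acc 4: bank1 row0 -> MISS (open row0); precharges=1
Acc 5: bank2 row0 -> MISS (open row0); precharges=2
Acc 6: bank2 row3 -> MISS (open row3); precharges=3
Acc 7: bank2 row3 -> HIT
Acc 8: bank1 row3 -> MISS (open row3); precharges=4
Acc 9: bank2 row4 -> MISS (open row4); precharges=5
Acc 10: bank1 row3 -> HIT
Acc 11: bank0 row1 -> MISS (open row1); precharges=6
Acc 12: bank0 row1 -> HIT
Acc 13: bank2 row2 -> MISS (open row2); precharges=7
Acc 14: bank1 row0 -> MISS (open row0); precharges=8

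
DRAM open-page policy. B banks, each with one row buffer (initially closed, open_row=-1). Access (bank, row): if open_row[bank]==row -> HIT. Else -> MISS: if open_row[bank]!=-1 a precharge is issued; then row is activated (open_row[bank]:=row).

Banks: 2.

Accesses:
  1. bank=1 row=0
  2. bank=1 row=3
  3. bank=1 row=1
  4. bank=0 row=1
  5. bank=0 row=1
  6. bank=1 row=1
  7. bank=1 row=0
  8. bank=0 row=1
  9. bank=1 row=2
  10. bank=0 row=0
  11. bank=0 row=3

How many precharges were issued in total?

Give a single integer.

Answer: 6

Derivation:
Acc 1: bank1 row0 -> MISS (open row0); precharges=0
Acc 2: bank1 row3 -> MISS (open row3); precharges=1
Acc 3: bank1 row1 -> MISS (open row1); precharges=2
Acc 4: bank0 row1 -> MISS (open row1); precharges=2
Acc 5: bank0 row1 -> HIT
Acc 6: bank1 row1 -> HIT
Acc 7: bank1 row0 -> MISS (open row0); precharges=3
Acc 8: bank0 row1 -> HIT
Acc 9: bank1 row2 -> MISS (open row2); precharges=4
Acc 10: bank0 row0 -> MISS (open row0); precharges=5
Acc 11: bank0 row3 -> MISS (open row3); precharges=6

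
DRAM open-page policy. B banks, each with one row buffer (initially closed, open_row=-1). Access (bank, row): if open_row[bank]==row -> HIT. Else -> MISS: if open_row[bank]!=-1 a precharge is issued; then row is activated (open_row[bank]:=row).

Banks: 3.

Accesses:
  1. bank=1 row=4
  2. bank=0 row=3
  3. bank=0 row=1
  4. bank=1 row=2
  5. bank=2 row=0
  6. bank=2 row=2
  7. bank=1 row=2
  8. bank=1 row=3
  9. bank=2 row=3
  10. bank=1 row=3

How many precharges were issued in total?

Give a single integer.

Acc 1: bank1 row4 -> MISS (open row4); precharges=0
Acc 2: bank0 row3 -> MISS (open row3); precharges=0
Acc 3: bank0 row1 -> MISS (open row1); precharges=1
Acc 4: bank1 row2 -> MISS (open row2); precharges=2
Acc 5: bank2 row0 -> MISS (open row0); precharges=2
Acc 6: bank2 row2 -> MISS (open row2); precharges=3
Acc 7: bank1 row2 -> HIT
Acc 8: bank1 row3 -> MISS (open row3); precharges=4
Acc 9: bank2 row3 -> MISS (open row3); precharges=5
Acc 10: bank1 row3 -> HIT

Answer: 5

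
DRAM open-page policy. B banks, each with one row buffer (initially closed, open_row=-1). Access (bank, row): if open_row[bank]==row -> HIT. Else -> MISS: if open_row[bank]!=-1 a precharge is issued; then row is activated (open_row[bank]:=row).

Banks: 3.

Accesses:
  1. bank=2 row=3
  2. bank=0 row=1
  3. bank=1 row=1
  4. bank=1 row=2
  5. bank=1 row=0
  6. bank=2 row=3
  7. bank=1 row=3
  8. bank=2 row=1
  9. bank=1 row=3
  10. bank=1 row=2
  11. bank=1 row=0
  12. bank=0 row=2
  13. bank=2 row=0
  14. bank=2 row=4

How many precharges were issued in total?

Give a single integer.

Acc 1: bank2 row3 -> MISS (open row3); precharges=0
Acc 2: bank0 row1 -> MISS (open row1); precharges=0
Acc 3: bank1 row1 -> MISS (open row1); precharges=0
Acc 4: bank1 row2 -> MISS (open row2); precharges=1
Acc 5: bank1 row0 -> MISS (open row0); precharges=2
Acc 6: bank2 row3 -> HIT
Acc 7: bank1 row3 -> MISS (open row3); precharges=3
Acc 8: bank2 row1 -> MISS (open row1); precharges=4
Acc 9: bank1 row3 -> HIT
Acc 10: bank1 row2 -> MISS (open row2); precharges=5
Acc 11: bank1 row0 -> MISS (open row0); precharges=6
Acc 12: bank0 row2 -> MISS (open row2); precharges=7
Acc 13: bank2 row0 -> MISS (open row0); precharges=8
Acc 14: bank2 row4 -> MISS (open row4); precharges=9

Answer: 9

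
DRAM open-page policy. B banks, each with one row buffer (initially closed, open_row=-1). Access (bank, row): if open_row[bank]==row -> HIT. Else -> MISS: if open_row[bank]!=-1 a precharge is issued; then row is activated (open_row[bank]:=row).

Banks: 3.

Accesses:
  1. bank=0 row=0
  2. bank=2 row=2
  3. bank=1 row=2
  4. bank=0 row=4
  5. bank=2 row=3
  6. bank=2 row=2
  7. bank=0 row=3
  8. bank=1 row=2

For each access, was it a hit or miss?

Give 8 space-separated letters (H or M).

Answer: M M M M M M M H

Derivation:
Acc 1: bank0 row0 -> MISS (open row0); precharges=0
Acc 2: bank2 row2 -> MISS (open row2); precharges=0
Acc 3: bank1 row2 -> MISS (open row2); precharges=0
Acc 4: bank0 row4 -> MISS (open row4); precharges=1
Acc 5: bank2 row3 -> MISS (open row3); precharges=2
Acc 6: bank2 row2 -> MISS (open row2); precharges=3
Acc 7: bank0 row3 -> MISS (open row3); precharges=4
Acc 8: bank1 row2 -> HIT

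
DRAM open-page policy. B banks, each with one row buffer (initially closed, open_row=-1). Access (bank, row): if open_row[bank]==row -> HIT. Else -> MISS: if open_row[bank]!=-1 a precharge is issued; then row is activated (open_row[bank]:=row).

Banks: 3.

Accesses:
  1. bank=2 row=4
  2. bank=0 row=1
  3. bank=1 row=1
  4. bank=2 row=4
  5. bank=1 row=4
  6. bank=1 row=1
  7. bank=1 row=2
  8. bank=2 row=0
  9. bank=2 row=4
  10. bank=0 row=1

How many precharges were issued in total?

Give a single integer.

Answer: 5

Derivation:
Acc 1: bank2 row4 -> MISS (open row4); precharges=0
Acc 2: bank0 row1 -> MISS (open row1); precharges=0
Acc 3: bank1 row1 -> MISS (open row1); precharges=0
Acc 4: bank2 row4 -> HIT
Acc 5: bank1 row4 -> MISS (open row4); precharges=1
Acc 6: bank1 row1 -> MISS (open row1); precharges=2
Acc 7: bank1 row2 -> MISS (open row2); precharges=3
Acc 8: bank2 row0 -> MISS (open row0); precharges=4
Acc 9: bank2 row4 -> MISS (open row4); precharges=5
Acc 10: bank0 row1 -> HIT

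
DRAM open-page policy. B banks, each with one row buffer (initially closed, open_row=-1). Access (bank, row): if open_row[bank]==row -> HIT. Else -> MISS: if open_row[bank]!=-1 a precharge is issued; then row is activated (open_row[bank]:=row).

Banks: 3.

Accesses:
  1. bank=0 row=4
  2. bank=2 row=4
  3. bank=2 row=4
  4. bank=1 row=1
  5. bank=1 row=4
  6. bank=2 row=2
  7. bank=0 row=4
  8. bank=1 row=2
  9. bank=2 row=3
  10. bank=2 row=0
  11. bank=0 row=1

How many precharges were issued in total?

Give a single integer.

Answer: 6

Derivation:
Acc 1: bank0 row4 -> MISS (open row4); precharges=0
Acc 2: bank2 row4 -> MISS (open row4); precharges=0
Acc 3: bank2 row4 -> HIT
Acc 4: bank1 row1 -> MISS (open row1); precharges=0
Acc 5: bank1 row4 -> MISS (open row4); precharges=1
Acc 6: bank2 row2 -> MISS (open row2); precharges=2
Acc 7: bank0 row4 -> HIT
Acc 8: bank1 row2 -> MISS (open row2); precharges=3
Acc 9: bank2 row3 -> MISS (open row3); precharges=4
Acc 10: bank2 row0 -> MISS (open row0); precharges=5
Acc 11: bank0 row1 -> MISS (open row1); precharges=6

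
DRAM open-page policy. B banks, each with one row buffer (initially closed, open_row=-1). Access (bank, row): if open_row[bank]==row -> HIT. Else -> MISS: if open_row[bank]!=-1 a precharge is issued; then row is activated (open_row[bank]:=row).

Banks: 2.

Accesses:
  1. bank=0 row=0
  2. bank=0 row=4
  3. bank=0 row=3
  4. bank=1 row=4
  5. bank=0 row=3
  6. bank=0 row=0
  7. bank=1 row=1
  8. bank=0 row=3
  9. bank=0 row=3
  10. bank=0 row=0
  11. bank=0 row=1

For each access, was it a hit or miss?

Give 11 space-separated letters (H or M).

Acc 1: bank0 row0 -> MISS (open row0); precharges=0
Acc 2: bank0 row4 -> MISS (open row4); precharges=1
Acc 3: bank0 row3 -> MISS (open row3); precharges=2
Acc 4: bank1 row4 -> MISS (open row4); precharges=2
Acc 5: bank0 row3 -> HIT
Acc 6: bank0 row0 -> MISS (open row0); precharges=3
Acc 7: bank1 row1 -> MISS (open row1); precharges=4
Acc 8: bank0 row3 -> MISS (open row3); precharges=5
Acc 9: bank0 row3 -> HIT
Acc 10: bank0 row0 -> MISS (open row0); precharges=6
Acc 11: bank0 row1 -> MISS (open row1); precharges=7

Answer: M M M M H M M M H M M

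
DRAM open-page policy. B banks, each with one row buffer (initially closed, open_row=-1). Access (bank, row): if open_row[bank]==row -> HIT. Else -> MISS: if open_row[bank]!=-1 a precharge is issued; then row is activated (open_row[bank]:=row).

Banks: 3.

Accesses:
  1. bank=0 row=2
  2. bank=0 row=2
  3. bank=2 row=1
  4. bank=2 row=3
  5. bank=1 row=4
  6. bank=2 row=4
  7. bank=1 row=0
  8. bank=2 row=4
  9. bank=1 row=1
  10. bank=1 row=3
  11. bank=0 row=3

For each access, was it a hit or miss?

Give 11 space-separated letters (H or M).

Answer: M H M M M M M H M M M

Derivation:
Acc 1: bank0 row2 -> MISS (open row2); precharges=0
Acc 2: bank0 row2 -> HIT
Acc 3: bank2 row1 -> MISS (open row1); precharges=0
Acc 4: bank2 row3 -> MISS (open row3); precharges=1
Acc 5: bank1 row4 -> MISS (open row4); precharges=1
Acc 6: bank2 row4 -> MISS (open row4); precharges=2
Acc 7: bank1 row0 -> MISS (open row0); precharges=3
Acc 8: bank2 row4 -> HIT
Acc 9: bank1 row1 -> MISS (open row1); precharges=4
Acc 10: bank1 row3 -> MISS (open row3); precharges=5
Acc 11: bank0 row3 -> MISS (open row3); precharges=6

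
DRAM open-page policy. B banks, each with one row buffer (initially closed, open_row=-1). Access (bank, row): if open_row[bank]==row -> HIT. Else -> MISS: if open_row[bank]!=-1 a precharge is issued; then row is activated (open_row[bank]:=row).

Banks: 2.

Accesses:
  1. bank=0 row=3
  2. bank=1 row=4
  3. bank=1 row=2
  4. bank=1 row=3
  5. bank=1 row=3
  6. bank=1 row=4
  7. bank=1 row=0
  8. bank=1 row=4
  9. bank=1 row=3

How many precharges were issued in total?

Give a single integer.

Answer: 6

Derivation:
Acc 1: bank0 row3 -> MISS (open row3); precharges=0
Acc 2: bank1 row4 -> MISS (open row4); precharges=0
Acc 3: bank1 row2 -> MISS (open row2); precharges=1
Acc 4: bank1 row3 -> MISS (open row3); precharges=2
Acc 5: bank1 row3 -> HIT
Acc 6: bank1 row4 -> MISS (open row4); precharges=3
Acc 7: bank1 row0 -> MISS (open row0); precharges=4
Acc 8: bank1 row4 -> MISS (open row4); precharges=5
Acc 9: bank1 row3 -> MISS (open row3); precharges=6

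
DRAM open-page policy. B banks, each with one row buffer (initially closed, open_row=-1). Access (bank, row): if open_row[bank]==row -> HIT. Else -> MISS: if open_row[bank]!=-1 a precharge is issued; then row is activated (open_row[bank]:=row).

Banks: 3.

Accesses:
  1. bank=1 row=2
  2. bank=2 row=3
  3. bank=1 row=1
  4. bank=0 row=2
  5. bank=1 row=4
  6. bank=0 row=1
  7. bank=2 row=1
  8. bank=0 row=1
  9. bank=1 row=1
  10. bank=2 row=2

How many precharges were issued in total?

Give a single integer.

Acc 1: bank1 row2 -> MISS (open row2); precharges=0
Acc 2: bank2 row3 -> MISS (open row3); precharges=0
Acc 3: bank1 row1 -> MISS (open row1); precharges=1
Acc 4: bank0 row2 -> MISS (open row2); precharges=1
Acc 5: bank1 row4 -> MISS (open row4); precharges=2
Acc 6: bank0 row1 -> MISS (open row1); precharges=3
Acc 7: bank2 row1 -> MISS (open row1); precharges=4
Acc 8: bank0 row1 -> HIT
Acc 9: bank1 row1 -> MISS (open row1); precharges=5
Acc 10: bank2 row2 -> MISS (open row2); precharges=6

Answer: 6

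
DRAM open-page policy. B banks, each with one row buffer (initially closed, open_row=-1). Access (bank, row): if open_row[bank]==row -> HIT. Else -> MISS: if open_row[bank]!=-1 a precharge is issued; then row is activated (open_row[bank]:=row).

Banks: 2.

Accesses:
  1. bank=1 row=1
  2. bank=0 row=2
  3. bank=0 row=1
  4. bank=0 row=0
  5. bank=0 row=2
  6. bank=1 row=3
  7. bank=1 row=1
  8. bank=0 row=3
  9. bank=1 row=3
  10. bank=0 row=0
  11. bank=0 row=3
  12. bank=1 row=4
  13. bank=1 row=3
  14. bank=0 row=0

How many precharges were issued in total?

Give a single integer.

Acc 1: bank1 row1 -> MISS (open row1); precharges=0
Acc 2: bank0 row2 -> MISS (open row2); precharges=0
Acc 3: bank0 row1 -> MISS (open row1); precharges=1
Acc 4: bank0 row0 -> MISS (open row0); precharges=2
Acc 5: bank0 row2 -> MISS (open row2); precharges=3
Acc 6: bank1 row3 -> MISS (open row3); precharges=4
Acc 7: bank1 row1 -> MISS (open row1); precharges=5
Acc 8: bank0 row3 -> MISS (open row3); precharges=6
Acc 9: bank1 row3 -> MISS (open row3); precharges=7
Acc 10: bank0 row0 -> MISS (open row0); precharges=8
Acc 11: bank0 row3 -> MISS (open row3); precharges=9
Acc 12: bank1 row4 -> MISS (open row4); precharges=10
Acc 13: bank1 row3 -> MISS (open row3); precharges=11
Acc 14: bank0 row0 -> MISS (open row0); precharges=12

Answer: 12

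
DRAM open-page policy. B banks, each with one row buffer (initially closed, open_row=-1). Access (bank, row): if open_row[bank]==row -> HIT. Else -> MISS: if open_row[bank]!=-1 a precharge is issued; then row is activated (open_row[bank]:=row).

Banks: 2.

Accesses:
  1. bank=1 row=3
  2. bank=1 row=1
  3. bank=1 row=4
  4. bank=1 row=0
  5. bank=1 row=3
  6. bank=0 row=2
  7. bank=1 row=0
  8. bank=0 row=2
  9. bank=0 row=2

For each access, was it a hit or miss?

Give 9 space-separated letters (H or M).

Answer: M M M M M M M H H

Derivation:
Acc 1: bank1 row3 -> MISS (open row3); precharges=0
Acc 2: bank1 row1 -> MISS (open row1); precharges=1
Acc 3: bank1 row4 -> MISS (open row4); precharges=2
Acc 4: bank1 row0 -> MISS (open row0); precharges=3
Acc 5: bank1 row3 -> MISS (open row3); precharges=4
Acc 6: bank0 row2 -> MISS (open row2); precharges=4
Acc 7: bank1 row0 -> MISS (open row0); precharges=5
Acc 8: bank0 row2 -> HIT
Acc 9: bank0 row2 -> HIT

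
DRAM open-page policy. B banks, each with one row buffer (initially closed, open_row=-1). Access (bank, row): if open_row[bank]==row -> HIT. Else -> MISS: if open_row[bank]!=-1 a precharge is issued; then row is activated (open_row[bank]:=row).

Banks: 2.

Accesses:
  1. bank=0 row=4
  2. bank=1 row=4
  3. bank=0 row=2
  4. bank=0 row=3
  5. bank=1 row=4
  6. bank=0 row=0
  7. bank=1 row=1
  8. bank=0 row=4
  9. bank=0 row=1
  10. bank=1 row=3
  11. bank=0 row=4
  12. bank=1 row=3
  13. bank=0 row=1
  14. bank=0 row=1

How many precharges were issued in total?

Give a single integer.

Answer: 9

Derivation:
Acc 1: bank0 row4 -> MISS (open row4); precharges=0
Acc 2: bank1 row4 -> MISS (open row4); precharges=0
Acc 3: bank0 row2 -> MISS (open row2); precharges=1
Acc 4: bank0 row3 -> MISS (open row3); precharges=2
Acc 5: bank1 row4 -> HIT
Acc 6: bank0 row0 -> MISS (open row0); precharges=3
Acc 7: bank1 row1 -> MISS (open row1); precharges=4
Acc 8: bank0 row4 -> MISS (open row4); precharges=5
Acc 9: bank0 row1 -> MISS (open row1); precharges=6
Acc 10: bank1 row3 -> MISS (open row3); precharges=7
Acc 11: bank0 row4 -> MISS (open row4); precharges=8
Acc 12: bank1 row3 -> HIT
Acc 13: bank0 row1 -> MISS (open row1); precharges=9
Acc 14: bank0 row1 -> HIT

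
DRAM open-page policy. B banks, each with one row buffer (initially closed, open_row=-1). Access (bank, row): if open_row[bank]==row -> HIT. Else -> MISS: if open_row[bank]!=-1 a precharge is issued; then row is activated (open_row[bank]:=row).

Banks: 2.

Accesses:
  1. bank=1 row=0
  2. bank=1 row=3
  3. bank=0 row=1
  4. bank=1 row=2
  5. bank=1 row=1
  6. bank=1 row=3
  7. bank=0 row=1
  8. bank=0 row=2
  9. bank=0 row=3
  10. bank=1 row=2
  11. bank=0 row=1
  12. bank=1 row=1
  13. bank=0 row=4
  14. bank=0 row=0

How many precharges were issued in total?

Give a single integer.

Acc 1: bank1 row0 -> MISS (open row0); precharges=0
Acc 2: bank1 row3 -> MISS (open row3); precharges=1
Acc 3: bank0 row1 -> MISS (open row1); precharges=1
Acc 4: bank1 row2 -> MISS (open row2); precharges=2
Acc 5: bank1 row1 -> MISS (open row1); precharges=3
Acc 6: bank1 row3 -> MISS (open row3); precharges=4
Acc 7: bank0 row1 -> HIT
Acc 8: bank0 row2 -> MISS (open row2); precharges=5
Acc 9: bank0 row3 -> MISS (open row3); precharges=6
Acc 10: bank1 row2 -> MISS (open row2); precharges=7
Acc 11: bank0 row1 -> MISS (open row1); precharges=8
Acc 12: bank1 row1 -> MISS (open row1); precharges=9
Acc 13: bank0 row4 -> MISS (open row4); precharges=10
Acc 14: bank0 row0 -> MISS (open row0); precharges=11

Answer: 11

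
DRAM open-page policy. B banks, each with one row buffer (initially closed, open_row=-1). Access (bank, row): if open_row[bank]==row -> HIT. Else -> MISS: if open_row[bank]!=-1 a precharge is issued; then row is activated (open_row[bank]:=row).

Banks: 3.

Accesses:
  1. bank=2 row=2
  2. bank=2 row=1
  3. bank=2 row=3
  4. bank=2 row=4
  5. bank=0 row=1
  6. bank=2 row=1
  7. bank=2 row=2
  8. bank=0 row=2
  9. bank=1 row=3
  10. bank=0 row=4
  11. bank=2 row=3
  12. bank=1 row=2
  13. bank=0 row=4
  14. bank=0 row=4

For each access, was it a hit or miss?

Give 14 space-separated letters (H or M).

Acc 1: bank2 row2 -> MISS (open row2); precharges=0
Acc 2: bank2 row1 -> MISS (open row1); precharges=1
Acc 3: bank2 row3 -> MISS (open row3); precharges=2
Acc 4: bank2 row4 -> MISS (open row4); precharges=3
Acc 5: bank0 row1 -> MISS (open row1); precharges=3
Acc 6: bank2 row1 -> MISS (open row1); precharges=4
Acc 7: bank2 row2 -> MISS (open row2); precharges=5
Acc 8: bank0 row2 -> MISS (open row2); precharges=6
Acc 9: bank1 row3 -> MISS (open row3); precharges=6
Acc 10: bank0 row4 -> MISS (open row4); precharges=7
Acc 11: bank2 row3 -> MISS (open row3); precharges=8
Acc 12: bank1 row2 -> MISS (open row2); precharges=9
Acc 13: bank0 row4 -> HIT
Acc 14: bank0 row4 -> HIT

Answer: M M M M M M M M M M M M H H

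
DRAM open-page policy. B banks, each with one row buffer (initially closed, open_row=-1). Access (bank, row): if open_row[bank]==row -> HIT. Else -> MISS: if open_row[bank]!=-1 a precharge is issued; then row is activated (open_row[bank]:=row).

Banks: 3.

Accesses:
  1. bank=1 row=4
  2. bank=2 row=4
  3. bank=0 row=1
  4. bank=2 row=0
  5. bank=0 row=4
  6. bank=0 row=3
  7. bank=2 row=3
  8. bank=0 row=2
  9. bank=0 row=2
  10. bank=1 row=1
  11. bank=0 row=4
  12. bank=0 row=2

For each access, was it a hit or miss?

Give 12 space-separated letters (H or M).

Answer: M M M M M M M M H M M M

Derivation:
Acc 1: bank1 row4 -> MISS (open row4); precharges=0
Acc 2: bank2 row4 -> MISS (open row4); precharges=0
Acc 3: bank0 row1 -> MISS (open row1); precharges=0
Acc 4: bank2 row0 -> MISS (open row0); precharges=1
Acc 5: bank0 row4 -> MISS (open row4); precharges=2
Acc 6: bank0 row3 -> MISS (open row3); precharges=3
Acc 7: bank2 row3 -> MISS (open row3); precharges=4
Acc 8: bank0 row2 -> MISS (open row2); precharges=5
Acc 9: bank0 row2 -> HIT
Acc 10: bank1 row1 -> MISS (open row1); precharges=6
Acc 11: bank0 row4 -> MISS (open row4); precharges=7
Acc 12: bank0 row2 -> MISS (open row2); precharges=8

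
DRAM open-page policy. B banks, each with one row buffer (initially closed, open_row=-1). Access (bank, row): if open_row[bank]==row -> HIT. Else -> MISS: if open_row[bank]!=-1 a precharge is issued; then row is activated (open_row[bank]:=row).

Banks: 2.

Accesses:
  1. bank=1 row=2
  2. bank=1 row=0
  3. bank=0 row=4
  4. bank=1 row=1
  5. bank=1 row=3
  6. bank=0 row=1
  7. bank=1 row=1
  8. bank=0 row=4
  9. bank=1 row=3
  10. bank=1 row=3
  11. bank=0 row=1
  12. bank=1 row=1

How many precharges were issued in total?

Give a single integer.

Answer: 9

Derivation:
Acc 1: bank1 row2 -> MISS (open row2); precharges=0
Acc 2: bank1 row0 -> MISS (open row0); precharges=1
Acc 3: bank0 row4 -> MISS (open row4); precharges=1
Acc 4: bank1 row1 -> MISS (open row1); precharges=2
Acc 5: bank1 row3 -> MISS (open row3); precharges=3
Acc 6: bank0 row1 -> MISS (open row1); precharges=4
Acc 7: bank1 row1 -> MISS (open row1); precharges=5
Acc 8: bank0 row4 -> MISS (open row4); precharges=6
Acc 9: bank1 row3 -> MISS (open row3); precharges=7
Acc 10: bank1 row3 -> HIT
Acc 11: bank0 row1 -> MISS (open row1); precharges=8
Acc 12: bank1 row1 -> MISS (open row1); precharges=9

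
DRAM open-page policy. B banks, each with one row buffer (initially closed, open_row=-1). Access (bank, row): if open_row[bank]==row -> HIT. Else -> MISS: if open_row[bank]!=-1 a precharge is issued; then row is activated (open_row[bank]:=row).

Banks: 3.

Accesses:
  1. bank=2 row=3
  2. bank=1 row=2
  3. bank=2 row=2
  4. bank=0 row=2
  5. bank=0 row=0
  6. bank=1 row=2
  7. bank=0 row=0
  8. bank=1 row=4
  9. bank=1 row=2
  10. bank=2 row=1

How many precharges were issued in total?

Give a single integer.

Acc 1: bank2 row3 -> MISS (open row3); precharges=0
Acc 2: bank1 row2 -> MISS (open row2); precharges=0
Acc 3: bank2 row2 -> MISS (open row2); precharges=1
Acc 4: bank0 row2 -> MISS (open row2); precharges=1
Acc 5: bank0 row0 -> MISS (open row0); precharges=2
Acc 6: bank1 row2 -> HIT
Acc 7: bank0 row0 -> HIT
Acc 8: bank1 row4 -> MISS (open row4); precharges=3
Acc 9: bank1 row2 -> MISS (open row2); precharges=4
Acc 10: bank2 row1 -> MISS (open row1); precharges=5

Answer: 5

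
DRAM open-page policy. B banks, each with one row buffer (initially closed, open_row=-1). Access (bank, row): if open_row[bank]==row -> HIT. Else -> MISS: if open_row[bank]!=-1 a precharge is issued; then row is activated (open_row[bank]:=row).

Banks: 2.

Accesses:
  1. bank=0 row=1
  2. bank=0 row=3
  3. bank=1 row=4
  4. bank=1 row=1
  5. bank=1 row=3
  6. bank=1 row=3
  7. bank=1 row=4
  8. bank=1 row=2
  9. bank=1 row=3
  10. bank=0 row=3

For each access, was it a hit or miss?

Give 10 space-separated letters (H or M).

Answer: M M M M M H M M M H

Derivation:
Acc 1: bank0 row1 -> MISS (open row1); precharges=0
Acc 2: bank0 row3 -> MISS (open row3); precharges=1
Acc 3: bank1 row4 -> MISS (open row4); precharges=1
Acc 4: bank1 row1 -> MISS (open row1); precharges=2
Acc 5: bank1 row3 -> MISS (open row3); precharges=3
Acc 6: bank1 row3 -> HIT
Acc 7: bank1 row4 -> MISS (open row4); precharges=4
Acc 8: bank1 row2 -> MISS (open row2); precharges=5
Acc 9: bank1 row3 -> MISS (open row3); precharges=6
Acc 10: bank0 row3 -> HIT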